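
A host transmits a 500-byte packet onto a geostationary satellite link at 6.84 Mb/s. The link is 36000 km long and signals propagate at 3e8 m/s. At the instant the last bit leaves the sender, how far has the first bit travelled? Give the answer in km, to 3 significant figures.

t_tx = L/R = 4000/6840000 = 0.000584795 s.
Distance = s × t_tx = 300000000 × 0.000584795 = 175 km.

175 km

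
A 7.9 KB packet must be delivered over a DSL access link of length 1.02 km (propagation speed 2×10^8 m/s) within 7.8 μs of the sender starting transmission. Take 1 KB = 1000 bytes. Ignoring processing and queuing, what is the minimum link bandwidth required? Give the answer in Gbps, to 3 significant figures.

L = 63200 bits.
Propagation delay = 1020 / 200000000 = 5.1 μs.
Transmission budget = 7.8 − 5.1 = 2.7 μs.
R ≥ L / t_tx = 63200 bits / 2.7e-06 s = 23.4 Gbps.

23.4 Gbps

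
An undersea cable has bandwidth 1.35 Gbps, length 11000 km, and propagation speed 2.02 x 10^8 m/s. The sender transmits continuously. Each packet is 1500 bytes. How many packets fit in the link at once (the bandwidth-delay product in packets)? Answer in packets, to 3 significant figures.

6130 packets

Propagation delay = 11000000 / 202000000 = 0.0544554 s.
BDP = R × t_prop = 1350000000 × 0.0544554 = 73514900 bits.
In packets of 12000 bits: 6130 packets.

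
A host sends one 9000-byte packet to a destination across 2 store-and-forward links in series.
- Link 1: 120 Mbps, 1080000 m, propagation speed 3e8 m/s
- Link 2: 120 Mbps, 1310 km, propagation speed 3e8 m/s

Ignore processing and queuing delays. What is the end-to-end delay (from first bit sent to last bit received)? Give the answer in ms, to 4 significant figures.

9.167 ms

L = 9000 × 8 = 72000 bits.
Transmission delay per hop = L/R = 72000/120000000 = 0.6 ms; 2 hops → 1.2 ms.
Propagation delays (d/s per hop): 3.6, 4.36667 ms; sum = 7.96667 ms.
End-to-end = 9.167 ms.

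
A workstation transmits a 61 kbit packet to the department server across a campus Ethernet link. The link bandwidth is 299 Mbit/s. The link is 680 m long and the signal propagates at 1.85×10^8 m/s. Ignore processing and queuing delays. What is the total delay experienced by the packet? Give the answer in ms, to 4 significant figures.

0.2077 ms

L = 61000 bits.
Transmission delay = L/R = 61000 / 299000000 = 0.204013 ms.
Propagation delay = d/s = 680 m / 185000000 m/s = 0.00367568 ms.
Total = 0.2077 ms.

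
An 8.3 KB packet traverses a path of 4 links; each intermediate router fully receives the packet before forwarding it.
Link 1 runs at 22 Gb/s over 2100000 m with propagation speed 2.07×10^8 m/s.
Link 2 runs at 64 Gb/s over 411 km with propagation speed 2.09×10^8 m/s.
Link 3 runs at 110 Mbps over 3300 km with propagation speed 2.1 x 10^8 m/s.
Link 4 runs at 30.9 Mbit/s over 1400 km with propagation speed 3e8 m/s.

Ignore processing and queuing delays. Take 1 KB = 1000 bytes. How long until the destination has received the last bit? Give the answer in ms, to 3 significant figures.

35.2 ms

L = 66400 bits.
Transmission delays (L/R per hop): 0.00301818, 0.0010375, 0.603636, 2.14887 ms; sum = 2.75656 ms.
Propagation delays (d/s per hop): 10.1449, 1.96651, 15.7143, 4.66667 ms; sum = 32.4924 ms.
End-to-end = 35.2 ms.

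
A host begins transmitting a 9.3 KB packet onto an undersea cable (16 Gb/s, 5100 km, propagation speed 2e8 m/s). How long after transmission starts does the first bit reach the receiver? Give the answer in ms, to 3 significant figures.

First bit experiences only propagation delay: d/s = 5100000/200000000 = 25.5 ms.

25.5 ms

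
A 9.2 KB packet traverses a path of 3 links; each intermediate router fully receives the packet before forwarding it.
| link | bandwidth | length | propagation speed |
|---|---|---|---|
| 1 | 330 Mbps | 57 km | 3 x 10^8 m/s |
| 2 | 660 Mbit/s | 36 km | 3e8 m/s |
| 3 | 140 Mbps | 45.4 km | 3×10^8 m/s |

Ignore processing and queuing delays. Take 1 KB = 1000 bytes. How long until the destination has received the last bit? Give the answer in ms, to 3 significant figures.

L = 73600 bits.
Transmission delays (L/R per hop): 0.22303, 0.111515, 0.525714 ms; sum = 0.86026 ms.
Propagation delays (d/s per hop): 0.19, 0.12, 0.151333 ms; sum = 0.461333 ms.
End-to-end = 1.32 ms.

1.32 ms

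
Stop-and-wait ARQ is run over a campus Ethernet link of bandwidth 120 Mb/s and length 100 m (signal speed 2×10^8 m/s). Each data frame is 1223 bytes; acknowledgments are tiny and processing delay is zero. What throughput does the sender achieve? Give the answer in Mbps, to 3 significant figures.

t_tx = L/R = 9784/120000000 = 8.15333e-05 s.
t_prop = 100/200000000 = 5e-07 s; RTT = 1e-06 s.
Cycle = t_tx + RTT = 8.25333e-05 s.
Throughput = L / cycle = 9784 / 8.25333e-05 = 119 Mbps.

119 Mbps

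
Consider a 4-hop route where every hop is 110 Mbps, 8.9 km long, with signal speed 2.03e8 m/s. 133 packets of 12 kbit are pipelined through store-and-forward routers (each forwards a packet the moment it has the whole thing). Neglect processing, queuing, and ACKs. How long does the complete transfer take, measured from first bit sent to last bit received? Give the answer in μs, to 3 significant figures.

Per-hop transmission t_tx = L/R = 12000/110000000 = 109.091 μs.
Per-hop propagation t_prop = 8900/2.03e+08 = 43.8424 μs.
Pipeline fill: first packet needs 4·t_tx to clear all hops; remaining 132 packets each add one t_tx.
Total = (4+133-1)·t_tx + 4·t_prop = 136·109.091 + 4·43.8424 = 15000 μs.

15000 μs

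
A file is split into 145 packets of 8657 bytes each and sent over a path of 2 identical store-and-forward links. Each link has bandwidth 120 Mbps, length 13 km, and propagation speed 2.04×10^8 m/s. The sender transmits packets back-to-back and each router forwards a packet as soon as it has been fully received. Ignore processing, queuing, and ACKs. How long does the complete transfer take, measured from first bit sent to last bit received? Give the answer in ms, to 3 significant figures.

84.4 ms

Per-hop transmission t_tx = L/R = 69256/120000000 = 0.577133 ms.
Per-hop propagation t_prop = 13000/204000000 = 0.0637255 ms.
Pipeline fill: first packet needs 2·t_tx to clear all hops; remaining 144 packets each add one t_tx.
Total = (2+145-1)·t_tx + 2·t_prop = 146·0.577133 + 2·0.0637255 = 84.4 ms.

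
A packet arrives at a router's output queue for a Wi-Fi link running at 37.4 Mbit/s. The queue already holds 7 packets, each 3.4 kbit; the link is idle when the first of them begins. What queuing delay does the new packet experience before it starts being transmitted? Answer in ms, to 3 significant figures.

Each queued packet: L/R = 3400/37400000 = 0.0909091 ms.
7 queued → 0.636364 ms.
Queuing delay = 0.636 ms.

0.636 ms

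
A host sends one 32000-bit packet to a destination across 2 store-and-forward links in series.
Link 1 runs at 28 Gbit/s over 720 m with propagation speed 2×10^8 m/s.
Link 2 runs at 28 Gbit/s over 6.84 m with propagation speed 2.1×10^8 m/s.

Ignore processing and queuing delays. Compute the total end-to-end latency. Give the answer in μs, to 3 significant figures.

Transmission delay per hop = L/R = 32000/28000000000 = 1.14286 μs; 2 hops → 2.28571 μs.
Propagation delays (d/s per hop): 3.6, 0.0325714 μs; sum = 3.63257 μs.
End-to-end = 5.92 μs.

5.92 μs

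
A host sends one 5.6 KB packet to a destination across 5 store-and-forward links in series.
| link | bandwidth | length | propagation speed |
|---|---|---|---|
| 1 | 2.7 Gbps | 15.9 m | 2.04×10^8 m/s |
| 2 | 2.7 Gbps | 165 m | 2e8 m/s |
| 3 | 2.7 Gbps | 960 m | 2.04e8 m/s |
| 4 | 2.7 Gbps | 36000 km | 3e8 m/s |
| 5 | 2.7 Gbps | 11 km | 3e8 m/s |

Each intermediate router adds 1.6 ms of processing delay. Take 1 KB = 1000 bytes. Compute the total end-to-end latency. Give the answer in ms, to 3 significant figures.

127 ms

L = 44800 bits.
Transmission delay per hop = L/R = 44800/2700000000 = 0.0165926 ms; 5 hops → 0.082963 ms.
Propagation delays (d/s per hop): 7.79412e-05, 0.000825, 0.00470588, 120, 0.0366667 ms; sum = 120.042 ms.
Processing at 4 router(s): 4 × 1.6 ms = 6.4 ms.
End-to-end = 127 ms.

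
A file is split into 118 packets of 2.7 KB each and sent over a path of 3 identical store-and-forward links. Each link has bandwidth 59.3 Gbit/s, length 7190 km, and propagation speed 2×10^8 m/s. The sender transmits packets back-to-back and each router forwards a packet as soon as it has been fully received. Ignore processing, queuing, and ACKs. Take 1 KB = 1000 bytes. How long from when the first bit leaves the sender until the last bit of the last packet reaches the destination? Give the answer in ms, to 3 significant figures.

Per-hop transmission t_tx = L/R = 21600/59300000000 = 0.00036425 ms.
Per-hop propagation t_prop = 7190000/200000000 = 35.95 ms.
Pipeline fill: first packet needs 3·t_tx to clear all hops; remaining 117 packets each add one t_tx.
Total = (3+118-1)·t_tx + 3·t_prop = 120·0.00036425 + 3·35.95 = 108 ms.

108 ms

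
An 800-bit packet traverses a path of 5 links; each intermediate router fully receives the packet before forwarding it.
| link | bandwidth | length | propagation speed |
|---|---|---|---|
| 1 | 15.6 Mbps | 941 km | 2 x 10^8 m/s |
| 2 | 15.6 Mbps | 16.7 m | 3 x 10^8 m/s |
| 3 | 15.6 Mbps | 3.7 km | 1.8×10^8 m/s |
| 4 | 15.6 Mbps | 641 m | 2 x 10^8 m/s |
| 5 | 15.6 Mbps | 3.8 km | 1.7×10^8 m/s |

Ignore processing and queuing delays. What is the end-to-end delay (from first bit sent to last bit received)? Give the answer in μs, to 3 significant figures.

Transmission delay per hop = L/R = 800/15600000 = 51.2821 μs; 5 hops → 256.41 μs.
Propagation delays (d/s per hop): 4705, 0.0556667, 20.5556, 3.205, 22.3529 μs; sum = 4751.17 μs.
End-to-end = 5010 μs.

5010 μs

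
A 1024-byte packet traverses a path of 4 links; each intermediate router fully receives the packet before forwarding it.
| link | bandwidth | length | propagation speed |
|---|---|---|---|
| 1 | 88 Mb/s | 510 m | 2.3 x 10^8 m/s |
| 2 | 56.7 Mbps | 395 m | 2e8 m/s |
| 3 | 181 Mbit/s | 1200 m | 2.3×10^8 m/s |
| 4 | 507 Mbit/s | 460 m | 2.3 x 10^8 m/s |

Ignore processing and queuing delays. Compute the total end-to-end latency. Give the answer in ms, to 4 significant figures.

0.3104 ms

L = 1024 × 8 = 8192 bits.
Transmission delays (L/R per hop): 0.0930909, 0.14448, 0.0452597, 0.0161578 ms; sum = 0.298988 ms.
Propagation delays (d/s per hop): 0.00221739, 0.001975, 0.00521739, 0.002 ms; sum = 0.0114098 ms.
End-to-end = 0.3104 ms.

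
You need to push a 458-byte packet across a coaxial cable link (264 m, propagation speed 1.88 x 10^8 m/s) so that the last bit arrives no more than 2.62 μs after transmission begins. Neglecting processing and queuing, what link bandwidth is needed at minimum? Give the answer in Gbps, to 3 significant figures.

3.01 Gbps

L = 3664 bits.
Propagation delay = 264 / 188000000 = 1.40426 μs.
Transmission budget = 2.62 − 1.40426 = 1.21574 μs.
R ≥ L / t_tx = 3664 bits / 1.21574e-06 s = 3.01 Gbps.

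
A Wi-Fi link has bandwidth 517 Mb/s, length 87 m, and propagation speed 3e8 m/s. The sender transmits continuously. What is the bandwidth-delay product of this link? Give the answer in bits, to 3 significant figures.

Propagation delay = 87 / 300000000 = 2.9e-07 s.
BDP = R × t_prop = 517000000 × 2.9e-07 = 149.93 bits.

150 bits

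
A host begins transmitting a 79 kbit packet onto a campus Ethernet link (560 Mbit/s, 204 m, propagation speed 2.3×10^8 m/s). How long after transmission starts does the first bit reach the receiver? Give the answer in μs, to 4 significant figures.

First bit experiences only propagation delay: d/s = 204/2.3e+08 = 0.8870 μs.

0.8870 μs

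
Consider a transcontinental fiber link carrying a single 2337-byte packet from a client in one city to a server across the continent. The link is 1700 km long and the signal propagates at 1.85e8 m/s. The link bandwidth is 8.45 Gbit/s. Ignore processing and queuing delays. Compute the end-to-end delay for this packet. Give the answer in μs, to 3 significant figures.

9190 μs

L = 2337 × 8 = 18696 bits.
Transmission delay = L/R = 18696 / 8.45e+09 = 2.21254 μs.
Propagation delay = d/s = 1700000 m / 185000000 m/s = 9189.19 μs.
Total = 9190 μs.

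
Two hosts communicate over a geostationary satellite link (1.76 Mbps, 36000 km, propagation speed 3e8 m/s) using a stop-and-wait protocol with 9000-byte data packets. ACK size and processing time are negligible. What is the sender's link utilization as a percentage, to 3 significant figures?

14.6 %

t_tx = L/R = 72000/1760000 = 0.0409091 s.
t_prop = 36000000/300000000 = 0.12 s; RTT = 0.24 s.
Cycle = t_tx + RTT = 0.280909 s.
Utilization = t_tx / cycle = 0.0409091/0.280909 = 14.6 %.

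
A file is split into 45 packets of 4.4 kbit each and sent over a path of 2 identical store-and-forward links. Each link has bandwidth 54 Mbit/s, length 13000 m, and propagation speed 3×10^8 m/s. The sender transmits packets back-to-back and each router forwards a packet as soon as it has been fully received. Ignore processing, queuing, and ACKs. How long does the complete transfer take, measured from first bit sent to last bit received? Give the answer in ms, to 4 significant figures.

3.835 ms

Per-hop transmission t_tx = L/R = 4400/54000000 = 0.0814815 ms.
Per-hop propagation t_prop = 13000/300000000 = 0.0433333 ms.
Pipeline fill: first packet needs 2·t_tx to clear all hops; remaining 44 packets each add one t_tx.
Total = (2+45-1)·t_tx + 2·t_prop = 46·0.0814815 + 2·0.0433333 = 3.835 ms.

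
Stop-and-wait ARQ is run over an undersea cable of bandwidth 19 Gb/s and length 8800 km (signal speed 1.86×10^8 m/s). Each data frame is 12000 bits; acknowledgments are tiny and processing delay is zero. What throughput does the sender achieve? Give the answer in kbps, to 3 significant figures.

t_tx = L/R = 12000/19000000000 = 6.31579e-07 s.
t_prop = 8800000/186000000 = 0.0473118 s; RTT = 0.0946237 s.
Cycle = t_tx + RTT = 0.0946243 s.
Throughput = L / cycle = 12000 / 0.0946243 = 127 kbps.

127 kbps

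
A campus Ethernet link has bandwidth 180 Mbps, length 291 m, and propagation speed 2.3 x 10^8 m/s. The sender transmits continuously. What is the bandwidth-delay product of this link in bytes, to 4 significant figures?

Propagation delay = 291 / 2.3e+08 = 1.26522e-06 s.
BDP = R × t_prop = 180000000 × 1.26522e-06 = 227.739 bits.
In bytes: 227.739/8 = 28.47 bytes.

28.47 bytes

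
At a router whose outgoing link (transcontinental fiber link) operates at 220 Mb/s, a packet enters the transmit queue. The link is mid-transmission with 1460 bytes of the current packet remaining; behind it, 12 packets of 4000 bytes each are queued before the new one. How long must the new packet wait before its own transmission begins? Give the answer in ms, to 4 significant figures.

Each queued packet: L/R = 32000/220000000 = 0.145455 ms.
12 queued → 1.74545 ms.
Plus remaining 11680 bits of current packet: 0.0530909 ms.
Queuing delay = 1.799 ms.

1.799 ms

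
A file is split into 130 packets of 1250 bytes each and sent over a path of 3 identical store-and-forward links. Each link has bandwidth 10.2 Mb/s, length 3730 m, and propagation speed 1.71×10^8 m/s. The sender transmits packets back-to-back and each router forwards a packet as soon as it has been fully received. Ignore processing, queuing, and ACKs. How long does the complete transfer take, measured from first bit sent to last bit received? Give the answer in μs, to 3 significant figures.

129000 μs

Per-hop transmission t_tx = L/R = 10000/10200000 = 980.392 μs.
Per-hop propagation t_prop = 3730/171000000 = 21.8129 μs.
Pipeline fill: first packet needs 3·t_tx to clear all hops; remaining 129 packets each add one t_tx.
Total = (3+130-1)·t_tx + 3·t_prop = 132·980.392 + 3·21.8129 = 129000 μs.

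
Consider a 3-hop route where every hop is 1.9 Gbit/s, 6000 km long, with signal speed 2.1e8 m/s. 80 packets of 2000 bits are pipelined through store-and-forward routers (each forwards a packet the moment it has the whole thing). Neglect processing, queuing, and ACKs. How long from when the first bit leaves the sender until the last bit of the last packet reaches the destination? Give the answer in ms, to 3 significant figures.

Per-hop transmission t_tx = L/R = 2000/1900000000 = 0.00105263 ms.
Per-hop propagation t_prop = 6000000/210000000 = 28.5714 ms.
Pipeline fill: first packet needs 3·t_tx to clear all hops; remaining 79 packets each add one t_tx.
Total = (3+80-1)·t_tx + 3·t_prop = 82·0.00105263 + 3·28.5714 = 85.8 ms.

85.8 ms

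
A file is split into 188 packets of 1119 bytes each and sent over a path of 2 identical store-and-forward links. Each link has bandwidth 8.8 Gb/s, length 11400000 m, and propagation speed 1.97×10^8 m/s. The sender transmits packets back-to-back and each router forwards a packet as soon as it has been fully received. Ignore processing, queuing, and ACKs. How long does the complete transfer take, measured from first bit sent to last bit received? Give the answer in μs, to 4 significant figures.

115900 μs

Per-hop transmission t_tx = L/R = 8952/8800000000 = 1.01727 μs.
Per-hop propagation t_prop = 11400000/197000000 = 57868 μs.
Pipeline fill: first packet needs 2·t_tx to clear all hops; remaining 187 packets each add one t_tx.
Total = (2+188-1)·t_tx + 2·t_prop = 189·1.01727 + 2·57868 = 115900 μs.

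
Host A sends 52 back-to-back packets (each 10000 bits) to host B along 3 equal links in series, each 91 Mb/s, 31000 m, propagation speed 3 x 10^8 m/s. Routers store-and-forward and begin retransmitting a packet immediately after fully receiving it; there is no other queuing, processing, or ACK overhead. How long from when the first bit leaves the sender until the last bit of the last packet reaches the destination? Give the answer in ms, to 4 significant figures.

Per-hop transmission t_tx = L/R = 10000/91000000 = 0.10989 ms.
Per-hop propagation t_prop = 31000/300000000 = 0.103333 ms.
Pipeline fill: first packet needs 3·t_tx to clear all hops; remaining 51 packets each add one t_tx.
Total = (3+52-1)·t_tx + 3·t_prop = 54·0.10989 + 3·0.103333 = 6.244 ms.

6.244 ms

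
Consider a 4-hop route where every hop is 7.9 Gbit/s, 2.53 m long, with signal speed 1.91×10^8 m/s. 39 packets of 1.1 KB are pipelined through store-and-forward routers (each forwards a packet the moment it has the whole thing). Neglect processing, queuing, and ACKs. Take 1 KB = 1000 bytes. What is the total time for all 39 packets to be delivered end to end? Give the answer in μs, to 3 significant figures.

Per-hop transmission t_tx = L/R = 8800/7900000000 = 1.11392 μs.
Per-hop propagation t_prop = 2.53/191000000 = 0.0132461 μs.
Pipeline fill: first packet needs 4·t_tx to clear all hops; remaining 38 packets each add one t_tx.
Total = (4+39-1)·t_tx + 4·t_prop = 42·1.11392 + 4·0.0132461 = 46.8 μs.

46.8 μs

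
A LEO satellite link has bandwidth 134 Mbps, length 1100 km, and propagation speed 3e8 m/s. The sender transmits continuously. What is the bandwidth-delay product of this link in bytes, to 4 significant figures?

61420 bytes

Propagation delay = 1100000 / 300000000 = 0.00366667 s.
BDP = R × t_prop = 134000000 × 0.00366667 = 491333 bits.
In bytes: 491333/8 = 61420 bytes.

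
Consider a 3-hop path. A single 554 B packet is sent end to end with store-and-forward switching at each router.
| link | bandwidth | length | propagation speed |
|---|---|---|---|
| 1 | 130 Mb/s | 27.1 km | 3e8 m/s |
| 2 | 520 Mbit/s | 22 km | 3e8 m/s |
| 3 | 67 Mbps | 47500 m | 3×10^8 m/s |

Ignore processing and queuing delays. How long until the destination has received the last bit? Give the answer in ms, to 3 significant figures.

0.431 ms

L = 554 × 8 = 4432 bits.
Transmission delays (L/R per hop): 0.0340923, 0.00852308, 0.0661493 ms; sum = 0.108765 ms.
Propagation delays (d/s per hop): 0.0903333, 0.0733333, 0.158333 ms; sum = 0.322 ms.
End-to-end = 0.431 ms.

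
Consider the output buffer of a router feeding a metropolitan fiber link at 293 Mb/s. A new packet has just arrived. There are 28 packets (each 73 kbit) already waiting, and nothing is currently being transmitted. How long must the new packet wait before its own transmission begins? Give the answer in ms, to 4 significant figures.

6.976 ms

Each queued packet: L/R = 73000/293000000 = 0.249147 ms.
28 queued → 6.97611 ms.
Queuing delay = 6.976 ms.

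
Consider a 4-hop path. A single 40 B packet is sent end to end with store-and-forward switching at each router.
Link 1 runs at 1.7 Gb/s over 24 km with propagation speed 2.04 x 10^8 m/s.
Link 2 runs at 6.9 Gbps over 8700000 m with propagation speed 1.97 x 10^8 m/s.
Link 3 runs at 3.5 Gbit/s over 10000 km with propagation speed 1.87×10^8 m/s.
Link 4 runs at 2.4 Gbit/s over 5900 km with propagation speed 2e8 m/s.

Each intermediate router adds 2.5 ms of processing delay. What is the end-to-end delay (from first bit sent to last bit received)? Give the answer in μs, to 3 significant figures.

L = 40 × 8 = 320 bits.
Transmission delays (L/R per hop): 0.188235, 0.0463768, 0.0914286, 0.133333 μs; sum = 0.459374 μs.
Propagation delays (d/s per hop): 117.647, 44162.4, 53475.9, 29500 μs; sum = 127256 μs.
Processing at 3 router(s): 3 × 2.5 ms = 7500 μs.
End-to-end = 135000 μs.

135000 μs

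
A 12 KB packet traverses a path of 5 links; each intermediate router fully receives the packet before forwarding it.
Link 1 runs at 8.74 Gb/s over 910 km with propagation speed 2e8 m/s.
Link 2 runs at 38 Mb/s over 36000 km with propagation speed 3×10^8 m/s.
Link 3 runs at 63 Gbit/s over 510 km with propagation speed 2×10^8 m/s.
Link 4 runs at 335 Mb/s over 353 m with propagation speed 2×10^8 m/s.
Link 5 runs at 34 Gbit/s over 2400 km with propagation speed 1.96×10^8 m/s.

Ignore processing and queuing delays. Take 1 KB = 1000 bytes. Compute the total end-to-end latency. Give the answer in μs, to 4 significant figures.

L = 96000 bits.
Transmission delays (L/R per hop): 10.984, 2526.32, 1.52381, 286.567, 2.82353 μs; sum = 2828.21 μs.
Propagation delays (d/s per hop): 4550, 120000, 2550, 1.765, 12244.9 μs; sum = 139347 μs.
End-to-end = 142200 μs.

142200 μs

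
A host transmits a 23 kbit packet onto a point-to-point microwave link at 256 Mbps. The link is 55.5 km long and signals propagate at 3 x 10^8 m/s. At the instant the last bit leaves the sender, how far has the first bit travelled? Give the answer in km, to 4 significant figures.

26.95 km

t_tx = L/R = 23000/256000000 = 8.98438e-05 s.
Distance = s × t_tx = 300000000 × 8.98438e-05 = 26.95 km.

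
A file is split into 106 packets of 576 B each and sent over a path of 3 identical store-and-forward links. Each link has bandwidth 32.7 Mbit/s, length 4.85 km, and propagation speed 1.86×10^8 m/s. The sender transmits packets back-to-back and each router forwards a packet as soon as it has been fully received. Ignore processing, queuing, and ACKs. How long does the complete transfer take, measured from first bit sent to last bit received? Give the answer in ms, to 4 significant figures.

Per-hop transmission t_tx = L/R = 4608/3.27e+07 = 0.140917 ms.
Per-hop propagation t_prop = 4850/186000000 = 0.0260753 ms.
Pipeline fill: first packet needs 3·t_tx to clear all hops; remaining 105 packets each add one t_tx.
Total = (3+106-1)·t_tx + 3·t_prop = 108·0.140917 + 3·0.0260753 = 15.30 ms.

15.30 ms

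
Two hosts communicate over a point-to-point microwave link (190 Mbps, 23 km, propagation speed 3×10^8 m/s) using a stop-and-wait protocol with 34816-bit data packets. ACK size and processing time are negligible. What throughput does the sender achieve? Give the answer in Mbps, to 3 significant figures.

103 Mbps

t_tx = L/R = 34816/190000000 = 0.000183242 s.
t_prop = 23000/300000000 = 7.66667e-05 s; RTT = 0.000153333 s.
Cycle = t_tx + RTT = 0.000336575 s.
Throughput = L / cycle = 34816 / 0.000336575 = 103 Mbps.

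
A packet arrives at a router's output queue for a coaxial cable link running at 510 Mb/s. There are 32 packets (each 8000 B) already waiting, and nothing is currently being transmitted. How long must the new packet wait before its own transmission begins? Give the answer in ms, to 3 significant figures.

Each queued packet: L/R = 64000/510000000 = 0.12549 ms.
32 queued → 4.01569 ms.
Queuing delay = 4.02 ms.

4.02 ms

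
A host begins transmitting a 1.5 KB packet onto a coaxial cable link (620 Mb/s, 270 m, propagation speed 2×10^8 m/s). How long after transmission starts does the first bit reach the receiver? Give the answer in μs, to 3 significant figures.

First bit experiences only propagation delay: d/s = 270/200000000 = 1.35 μs.

1.35 μs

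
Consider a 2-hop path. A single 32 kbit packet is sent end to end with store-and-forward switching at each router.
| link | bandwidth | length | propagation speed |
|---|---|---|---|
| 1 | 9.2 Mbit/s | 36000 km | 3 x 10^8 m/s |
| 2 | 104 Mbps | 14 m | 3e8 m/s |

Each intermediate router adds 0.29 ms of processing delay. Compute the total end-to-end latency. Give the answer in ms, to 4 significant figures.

124.1 ms

L = 32000 bits.
Transmission delays (L/R per hop): 3.47826, 0.307692 ms; sum = 3.78595 ms.
Propagation delays (d/s per hop): 120, 4.66667e-05 ms; sum = 120 ms.
Processing at 1 router(s): 1 × 0.29 ms = 0.29 ms.
End-to-end = 124.1 ms.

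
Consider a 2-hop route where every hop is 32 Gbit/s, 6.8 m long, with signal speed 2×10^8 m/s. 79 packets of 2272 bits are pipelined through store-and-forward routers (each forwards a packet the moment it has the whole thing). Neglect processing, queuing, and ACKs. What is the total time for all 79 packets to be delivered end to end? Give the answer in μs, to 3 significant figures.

5.75 μs

Per-hop transmission t_tx = L/R = 2272/32000000000 = 0.071 μs.
Per-hop propagation t_prop = 6.8/200000000 = 0.034 μs.
Pipeline fill: first packet needs 2·t_tx to clear all hops; remaining 78 packets each add one t_tx.
Total = (2+79-1)·t_tx + 2·t_prop = 80·0.071 + 2·0.034 = 5.75 μs.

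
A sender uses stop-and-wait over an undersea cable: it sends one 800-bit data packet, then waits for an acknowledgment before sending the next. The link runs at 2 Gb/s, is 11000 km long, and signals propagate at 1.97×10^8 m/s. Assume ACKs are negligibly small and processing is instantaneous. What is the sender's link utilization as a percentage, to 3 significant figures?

0.000358 %

t_tx = L/R = 800/2000000000 = 4e-07 s.
t_prop = 11000000/197000000 = 0.0558376 s; RTT = 0.111675 s.
Cycle = t_tx + RTT = 0.111676 s.
Utilization = t_tx / cycle = 4e-07/0.111676 = 0.000358 %.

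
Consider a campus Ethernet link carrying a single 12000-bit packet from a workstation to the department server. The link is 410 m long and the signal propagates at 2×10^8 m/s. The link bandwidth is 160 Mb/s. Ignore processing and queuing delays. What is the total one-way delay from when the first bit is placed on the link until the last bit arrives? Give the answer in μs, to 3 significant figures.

77.1 μs

Transmission delay = L/R = 12000 / 160000000 = 75 μs.
Propagation delay = d/s = 410 m / 200000000 m/s = 2.05 μs.
Total = 77.1 μs.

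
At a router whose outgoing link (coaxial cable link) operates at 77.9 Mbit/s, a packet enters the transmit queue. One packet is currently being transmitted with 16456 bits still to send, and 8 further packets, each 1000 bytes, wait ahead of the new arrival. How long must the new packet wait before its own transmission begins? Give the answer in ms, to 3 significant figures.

1.03 ms

Each queued packet: L/R = 8000/77900000 = 0.102696 ms.
8 queued → 0.821566 ms.
Plus remaining 16456 bits of current packet: 0.211245 ms.
Queuing delay = 1.03 ms.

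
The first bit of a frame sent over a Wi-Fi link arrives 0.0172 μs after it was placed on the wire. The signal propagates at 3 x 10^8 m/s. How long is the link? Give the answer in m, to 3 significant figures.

5.16 m

d = s × t_prop = 300000000 × 1.72e-08 = 5.16 m.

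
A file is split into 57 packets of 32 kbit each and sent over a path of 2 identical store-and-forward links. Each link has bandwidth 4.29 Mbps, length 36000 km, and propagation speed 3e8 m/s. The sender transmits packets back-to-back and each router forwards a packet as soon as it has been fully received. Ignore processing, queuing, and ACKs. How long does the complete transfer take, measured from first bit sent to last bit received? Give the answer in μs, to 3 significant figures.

673000 μs

Per-hop transmission t_tx = L/R = 32000/4290000 = 7459.21 μs.
Per-hop propagation t_prop = 36000000/300000000 = 120000 μs.
Pipeline fill: first packet needs 2·t_tx to clear all hops; remaining 56 packets each add one t_tx.
Total = (2+57-1)·t_tx + 2·t_prop = 58·7459.21 + 2·120000 = 673000 μs.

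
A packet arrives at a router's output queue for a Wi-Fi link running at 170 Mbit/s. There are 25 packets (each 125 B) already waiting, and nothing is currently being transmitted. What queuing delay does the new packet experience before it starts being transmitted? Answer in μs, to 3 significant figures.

147 μs

Each queued packet: L/R = 1000/170000000 = 5.88235 μs.
25 queued → 147.059 μs.
Queuing delay = 147 μs.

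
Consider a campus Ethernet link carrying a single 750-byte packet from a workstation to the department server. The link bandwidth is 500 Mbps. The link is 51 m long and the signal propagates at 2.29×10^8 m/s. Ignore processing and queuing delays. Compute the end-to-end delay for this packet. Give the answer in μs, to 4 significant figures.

12.22 μs

L = 750 × 8 = 6000 bits.
Transmission delay = L/R = 6000 / 500000000 = 12 μs.
Propagation delay = d/s = 51 m / 229000000 m/s = 0.222707 μs.
Total = 12.22 μs.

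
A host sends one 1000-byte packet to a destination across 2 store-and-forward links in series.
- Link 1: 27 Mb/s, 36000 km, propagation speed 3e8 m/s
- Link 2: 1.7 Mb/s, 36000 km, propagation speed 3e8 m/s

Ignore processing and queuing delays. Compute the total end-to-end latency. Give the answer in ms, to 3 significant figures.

L = 1000 × 8 = 8000 bits.
Transmission delays (L/R per hop): 0.296296, 4.70588 ms; sum = 5.00218 ms.
Propagation delays (d/s per hop): 120, 120 ms; sum = 240 ms.
End-to-end = 245 ms.

245 ms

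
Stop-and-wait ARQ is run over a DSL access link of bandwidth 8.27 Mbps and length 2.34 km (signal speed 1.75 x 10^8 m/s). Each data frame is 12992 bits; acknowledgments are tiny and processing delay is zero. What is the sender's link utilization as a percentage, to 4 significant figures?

t_tx = L/R = 12992/8270000 = 0.00157098 s.
t_prop = 2340/175000000 = 1.33714e-05 s; RTT = 2.67429e-05 s.
Cycle = t_tx + RTT = 0.00159772 s.
Utilization = t_tx / cycle = 0.00157098/0.00159772 = 98.33 %.

98.33 %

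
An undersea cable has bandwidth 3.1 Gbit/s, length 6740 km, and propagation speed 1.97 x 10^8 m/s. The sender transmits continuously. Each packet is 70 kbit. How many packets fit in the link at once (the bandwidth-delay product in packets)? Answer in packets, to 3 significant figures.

1520 packets

Propagation delay = 6740000 / 197000000 = 0.0342132 s.
BDP = R × t_prop = 3100000000 × 0.0342132 = 106061000 bits.
In packets of 70000 bits: 1520 packets.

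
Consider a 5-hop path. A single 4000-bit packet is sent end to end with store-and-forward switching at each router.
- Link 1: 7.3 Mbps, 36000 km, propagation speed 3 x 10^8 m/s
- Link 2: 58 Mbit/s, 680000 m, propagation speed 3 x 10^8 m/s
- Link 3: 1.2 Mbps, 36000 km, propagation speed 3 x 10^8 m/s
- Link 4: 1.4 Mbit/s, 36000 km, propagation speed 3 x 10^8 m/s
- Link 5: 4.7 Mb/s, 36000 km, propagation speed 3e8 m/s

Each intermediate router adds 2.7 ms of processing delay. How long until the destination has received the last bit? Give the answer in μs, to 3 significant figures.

Transmission delays (L/R per hop): 547.945, 68.9655, 3333.33, 2857.14, 851.064 μs; sum = 7658.45 μs.
Propagation delays (d/s per hop): 120000, 2266.67, 120000, 120000, 120000 μs; sum = 482267 μs.
Processing at 4 router(s): 4 × 2.7 ms = 10800 μs.
End-to-end = 501000 μs.

501000 μs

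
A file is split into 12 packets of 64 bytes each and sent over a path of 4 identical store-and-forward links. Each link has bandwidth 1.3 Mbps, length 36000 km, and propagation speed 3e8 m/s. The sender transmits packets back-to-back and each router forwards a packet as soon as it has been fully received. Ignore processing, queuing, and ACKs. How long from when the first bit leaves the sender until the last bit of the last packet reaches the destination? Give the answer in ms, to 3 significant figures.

Per-hop transmission t_tx = L/R = 512/1300000 = 0.393846 ms.
Per-hop propagation t_prop = 36000000/300000000 = 120 ms.
Pipeline fill: first packet needs 4·t_tx to clear all hops; remaining 11 packets each add one t_tx.
Total = (4+12-1)·t_tx + 4·t_prop = 15·0.393846 + 4·120 = 486 ms.

486 ms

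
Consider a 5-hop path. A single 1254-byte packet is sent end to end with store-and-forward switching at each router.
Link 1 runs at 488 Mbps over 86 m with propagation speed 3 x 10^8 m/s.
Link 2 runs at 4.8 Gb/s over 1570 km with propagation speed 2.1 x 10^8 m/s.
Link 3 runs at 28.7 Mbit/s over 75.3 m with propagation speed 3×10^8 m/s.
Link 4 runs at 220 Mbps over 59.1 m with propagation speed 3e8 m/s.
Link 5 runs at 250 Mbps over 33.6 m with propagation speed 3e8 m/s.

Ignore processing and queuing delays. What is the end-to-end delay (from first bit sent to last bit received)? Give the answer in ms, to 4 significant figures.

L = 1254 × 8 = 10032 bits.
Transmission delays (L/R per hop): 0.0205574, 0.00209, 0.349547, 0.0456, 0.040128 ms; sum = 0.457922 ms.
Propagation delays (d/s per hop): 0.000286667, 7.47619, 0.000251, 0.000197, 0.000112 ms; sum = 7.47704 ms.
End-to-end = 7.935 ms.

7.935 ms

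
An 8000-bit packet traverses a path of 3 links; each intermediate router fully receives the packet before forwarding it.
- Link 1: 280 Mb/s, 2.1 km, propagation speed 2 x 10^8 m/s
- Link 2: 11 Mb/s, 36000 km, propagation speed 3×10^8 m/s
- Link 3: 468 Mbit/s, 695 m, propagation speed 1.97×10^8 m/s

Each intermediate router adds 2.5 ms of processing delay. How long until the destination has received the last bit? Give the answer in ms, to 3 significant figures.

Transmission delays (L/R per hop): 0.0285714, 0.727273, 0.017094 ms; sum = 0.772938 ms.
Propagation delays (d/s per hop): 0.0105, 120, 0.00352792 ms; sum = 120.014 ms.
Processing at 2 router(s): 2 × 2.5 ms = 5 ms.
End-to-end = 126 ms.

126 ms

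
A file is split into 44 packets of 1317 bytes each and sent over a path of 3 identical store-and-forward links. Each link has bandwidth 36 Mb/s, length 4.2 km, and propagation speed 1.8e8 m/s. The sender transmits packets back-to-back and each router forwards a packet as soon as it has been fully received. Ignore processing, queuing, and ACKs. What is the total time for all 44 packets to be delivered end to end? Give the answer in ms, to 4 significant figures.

Per-hop transmission t_tx = L/R = 10536/36000000 = 0.292667 ms.
Per-hop propagation t_prop = 4200/180000000 = 0.0233333 ms.
Pipeline fill: first packet needs 3·t_tx to clear all hops; remaining 43 packets each add one t_tx.
Total = (3+44-1)·t_tx + 3·t_prop = 46·0.292667 + 3·0.0233333 = 13.53 ms.

13.53 ms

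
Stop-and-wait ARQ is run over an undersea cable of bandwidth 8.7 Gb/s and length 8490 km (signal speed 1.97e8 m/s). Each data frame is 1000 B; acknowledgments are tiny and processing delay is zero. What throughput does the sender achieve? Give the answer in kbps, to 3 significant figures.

92.8 kbps

t_tx = L/R = 8000/8700000000 = 9.1954e-07 s.
t_prop = 8490000/197000000 = 0.0430964 s; RTT = 0.0861929 s.
Cycle = t_tx + RTT = 0.0861938 s.
Throughput = L / cycle = 8000 / 0.0861938 = 92.8 kbps.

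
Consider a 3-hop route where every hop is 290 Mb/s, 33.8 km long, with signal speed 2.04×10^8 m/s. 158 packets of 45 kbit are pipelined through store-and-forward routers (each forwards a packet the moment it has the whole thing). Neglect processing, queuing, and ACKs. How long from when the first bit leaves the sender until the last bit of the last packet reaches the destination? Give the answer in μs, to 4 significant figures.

Per-hop transmission t_tx = L/R = 45000/290000000 = 155.172 μs.
Per-hop propagation t_prop = 33800/204000000 = 165.686 μs.
Pipeline fill: first packet needs 3·t_tx to clear all hops; remaining 157 packets each add one t_tx.
Total = (3+158-1)·t_tx + 3·t_prop = 160·155.172 + 3·165.686 = 25320 μs.

25320 μs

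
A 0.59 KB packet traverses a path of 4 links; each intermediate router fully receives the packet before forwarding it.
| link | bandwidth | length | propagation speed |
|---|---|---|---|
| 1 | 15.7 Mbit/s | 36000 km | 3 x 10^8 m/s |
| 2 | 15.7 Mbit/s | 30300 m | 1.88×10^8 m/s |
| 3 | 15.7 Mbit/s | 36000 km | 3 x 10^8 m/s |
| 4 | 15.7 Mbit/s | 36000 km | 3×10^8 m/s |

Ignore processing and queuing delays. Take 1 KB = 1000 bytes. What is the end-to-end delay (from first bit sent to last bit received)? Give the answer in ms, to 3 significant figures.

L = 4720 bits.
Transmission delay per hop = L/R = 4720/15700000 = 0.300637 ms; 4 hops → 1.20255 ms.
Propagation delays (d/s per hop): 120, 0.16117, 120, 120 ms; sum = 360.161 ms.
End-to-end = 361 ms.

361 ms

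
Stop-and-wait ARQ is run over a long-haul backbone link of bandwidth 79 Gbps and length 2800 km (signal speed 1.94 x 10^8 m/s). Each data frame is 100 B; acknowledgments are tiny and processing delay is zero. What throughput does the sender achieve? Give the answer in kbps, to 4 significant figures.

t_tx = L/R = 800/79000000000 = 1.01266e-08 s.
t_prop = 2800000/194000000 = 0.014433 s; RTT = 0.028866 s.
Cycle = t_tx + RTT = 0.028866 s.
Throughput = L / cycle = 800 / 0.028866 = 27.71 kbps.

27.71 kbps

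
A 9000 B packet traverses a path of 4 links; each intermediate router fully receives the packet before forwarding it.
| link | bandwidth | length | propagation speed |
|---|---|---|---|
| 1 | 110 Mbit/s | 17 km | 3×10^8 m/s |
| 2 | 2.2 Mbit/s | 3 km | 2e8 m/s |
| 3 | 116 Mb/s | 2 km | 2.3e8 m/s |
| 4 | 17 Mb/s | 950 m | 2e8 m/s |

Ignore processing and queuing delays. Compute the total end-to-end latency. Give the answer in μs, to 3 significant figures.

L = 9000 × 8 = 72000 bits.
Transmission delays (L/R per hop): 654.545, 32727.3, 620.69, 4235.29 μs; sum = 38237.8 μs.
Propagation delays (d/s per hop): 56.6667, 15, 8.69565, 4.75 μs; sum = 85.1123 μs.
End-to-end = 38300 μs.

38300 μs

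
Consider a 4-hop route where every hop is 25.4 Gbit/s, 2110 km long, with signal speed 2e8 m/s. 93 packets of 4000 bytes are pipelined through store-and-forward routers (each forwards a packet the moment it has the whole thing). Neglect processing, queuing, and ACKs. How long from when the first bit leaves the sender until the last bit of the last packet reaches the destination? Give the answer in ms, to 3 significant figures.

Per-hop transmission t_tx = L/R = 32000/25400000000 = 0.00125984 ms.
Per-hop propagation t_prop = 2110000/200000000 = 10.55 ms.
Pipeline fill: first packet needs 4·t_tx to clear all hops; remaining 92 packets each add one t_tx.
Total = (4+93-1)·t_tx + 4·t_prop = 96·0.00125984 + 4·10.55 = 42.3 ms.

42.3 ms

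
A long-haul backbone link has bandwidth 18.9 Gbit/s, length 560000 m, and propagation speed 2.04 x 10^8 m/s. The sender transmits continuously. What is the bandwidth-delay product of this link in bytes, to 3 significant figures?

6490000 bytes

Propagation delay = 560000 / 204000000 = 0.0027451 s.
BDP = R × t_prop = 18900000000 × 0.0027451 = 51882400 bits.
In bytes: 51882400/8 = 6490000 bytes.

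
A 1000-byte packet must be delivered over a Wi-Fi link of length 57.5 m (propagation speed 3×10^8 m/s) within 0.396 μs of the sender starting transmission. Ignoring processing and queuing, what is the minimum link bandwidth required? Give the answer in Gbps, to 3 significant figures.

L = 8000 bits.
Propagation delay = 57.5 / 300000000 = 0.191667 μs.
Transmission budget = 0.396 − 0.191667 = 0.204333 μs.
R ≥ L / t_tx = 8000 bits / 2.04333e-07 s = 39.2 Gbps.

39.2 Gbps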